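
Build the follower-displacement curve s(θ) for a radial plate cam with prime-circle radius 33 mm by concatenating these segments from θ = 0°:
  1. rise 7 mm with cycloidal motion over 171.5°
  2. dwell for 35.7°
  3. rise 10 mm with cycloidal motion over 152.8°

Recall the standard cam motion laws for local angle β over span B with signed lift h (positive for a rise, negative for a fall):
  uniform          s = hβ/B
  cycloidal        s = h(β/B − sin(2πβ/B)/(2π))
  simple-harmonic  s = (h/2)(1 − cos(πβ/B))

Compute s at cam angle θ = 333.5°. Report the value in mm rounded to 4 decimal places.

seg 1 [0°–171.5°] cycloidal, h=7: full span → s += 7 → s = 7.0000
seg 2 [171.5°–207.2°] dwell: s stays 7.0000
seg 3 [207.2°–360°] cycloidal, h=10: θ=333.5° here. β=126.3, B=152.8. 10·(0.8266 − sin(2π·0.8266)/(2π)) = 9.6766 → s = 16.6766

16.6766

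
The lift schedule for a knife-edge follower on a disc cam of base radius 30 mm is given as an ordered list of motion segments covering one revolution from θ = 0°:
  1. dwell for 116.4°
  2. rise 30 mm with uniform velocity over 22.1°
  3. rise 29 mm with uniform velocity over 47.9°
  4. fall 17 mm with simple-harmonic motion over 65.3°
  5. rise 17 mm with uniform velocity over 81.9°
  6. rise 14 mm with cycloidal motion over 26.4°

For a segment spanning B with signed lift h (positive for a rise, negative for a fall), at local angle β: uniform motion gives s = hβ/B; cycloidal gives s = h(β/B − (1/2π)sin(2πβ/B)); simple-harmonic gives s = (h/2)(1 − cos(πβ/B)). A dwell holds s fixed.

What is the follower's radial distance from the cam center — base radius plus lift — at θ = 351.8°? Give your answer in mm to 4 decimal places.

seg 1 [0°–116.4°] dwell: s stays 0.0000
seg 2 [116.4°–138.5°] uniform, h=30: full span → s += 30 → s = 30.0000
seg 3 [138.5°–186.4°] uniform, h=29: full span → s += 29 → s = 59.0000
seg 4 [186.4°–251.7°] simple-harmonic, h=-17: full span → s += -17 → s = 42.0000
seg 5 [251.7°–333.6°] uniform, h=17: full span → s += 17 → s = 59.0000
seg 6 [333.6°–360°] cycloidal, h=14: θ=351.8° here. β=18.2, B=26.4. 14·(0.6894 − sin(2π·0.6894)/(2π)) = 11.7201 → s = 70.7201
radial distance = base radius + s = 30 + 70.7201 = 100.7201

100.7201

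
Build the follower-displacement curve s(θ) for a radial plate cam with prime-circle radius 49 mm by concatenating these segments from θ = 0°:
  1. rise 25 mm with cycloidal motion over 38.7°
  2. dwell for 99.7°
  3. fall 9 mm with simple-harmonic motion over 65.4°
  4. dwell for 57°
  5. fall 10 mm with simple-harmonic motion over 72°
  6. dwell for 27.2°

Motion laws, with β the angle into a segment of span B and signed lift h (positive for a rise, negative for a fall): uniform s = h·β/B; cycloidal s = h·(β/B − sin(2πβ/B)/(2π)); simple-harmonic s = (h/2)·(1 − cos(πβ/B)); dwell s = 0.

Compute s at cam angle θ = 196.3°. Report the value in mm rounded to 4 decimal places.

seg 1 [0°–38.7°] cycloidal, h=25: full span → s += 25 → s = 25.0000
seg 2 [38.7°–138.4°] dwell: s stays 25.0000
seg 3 [138.4°–203.8°] simple-harmonic, h=-9: θ=196.3° here. β=57.9, B=65.4. -9/2·(1 − cos(π·0.8853)) = -8.7111 → s = 16.2889

16.2889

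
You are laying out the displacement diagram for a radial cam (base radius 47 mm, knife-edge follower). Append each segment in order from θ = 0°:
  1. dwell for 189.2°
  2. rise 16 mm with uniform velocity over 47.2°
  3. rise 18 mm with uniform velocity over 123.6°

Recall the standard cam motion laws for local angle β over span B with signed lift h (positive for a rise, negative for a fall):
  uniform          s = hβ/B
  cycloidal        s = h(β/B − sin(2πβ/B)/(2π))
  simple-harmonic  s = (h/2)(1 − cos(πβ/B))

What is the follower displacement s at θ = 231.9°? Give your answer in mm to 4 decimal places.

seg 1 [0°–189.2°] dwell: s stays 0.0000
seg 2 [189.2°–236.4°] uniform, h=16: θ=231.9° here. β=42.7, B=47.2. 16·42.7/47.2 = 14.4746 → s = 14.4746

14.4746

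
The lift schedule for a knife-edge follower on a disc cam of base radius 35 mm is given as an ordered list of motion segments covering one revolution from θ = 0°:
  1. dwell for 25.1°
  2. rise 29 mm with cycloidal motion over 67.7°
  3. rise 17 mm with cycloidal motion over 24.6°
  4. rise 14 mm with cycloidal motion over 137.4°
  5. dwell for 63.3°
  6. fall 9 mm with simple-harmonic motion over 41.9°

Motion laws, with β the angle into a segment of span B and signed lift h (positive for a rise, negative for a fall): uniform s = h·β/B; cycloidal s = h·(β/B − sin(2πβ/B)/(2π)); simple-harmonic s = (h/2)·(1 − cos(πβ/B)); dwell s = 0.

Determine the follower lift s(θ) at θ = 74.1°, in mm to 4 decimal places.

seg 1 [0°–25.1°] dwell: s stays 0.0000
seg 2 [25.1°–92.8°] cycloidal, h=29: θ=74.1° here. β=49, B=67.7. 29·(0.7238 − sin(2π·0.7238)/(2π)) = 25.5427 → s = 25.5427

25.5427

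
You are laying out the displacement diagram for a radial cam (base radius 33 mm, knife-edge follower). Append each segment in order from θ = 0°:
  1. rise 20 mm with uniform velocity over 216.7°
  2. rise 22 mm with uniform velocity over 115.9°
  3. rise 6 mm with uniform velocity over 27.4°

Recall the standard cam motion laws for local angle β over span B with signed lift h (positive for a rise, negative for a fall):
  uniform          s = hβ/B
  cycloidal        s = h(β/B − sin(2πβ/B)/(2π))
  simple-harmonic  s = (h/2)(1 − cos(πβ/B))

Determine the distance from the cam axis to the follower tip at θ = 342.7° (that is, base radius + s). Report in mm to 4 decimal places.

seg 1 [0°–216.7°] uniform, h=20: full span → s += 20 → s = 20.0000
seg 2 [216.7°–332.6°] uniform, h=22: full span → s += 22 → s = 42.0000
seg 3 [332.6°–360°] uniform, h=6: θ=342.7° here. β=10.1, B=27.4. 6·10.1/27.4 = 2.2117 → s = 44.2117
radial distance = base radius + s = 33 + 44.2117 = 77.2117

77.2117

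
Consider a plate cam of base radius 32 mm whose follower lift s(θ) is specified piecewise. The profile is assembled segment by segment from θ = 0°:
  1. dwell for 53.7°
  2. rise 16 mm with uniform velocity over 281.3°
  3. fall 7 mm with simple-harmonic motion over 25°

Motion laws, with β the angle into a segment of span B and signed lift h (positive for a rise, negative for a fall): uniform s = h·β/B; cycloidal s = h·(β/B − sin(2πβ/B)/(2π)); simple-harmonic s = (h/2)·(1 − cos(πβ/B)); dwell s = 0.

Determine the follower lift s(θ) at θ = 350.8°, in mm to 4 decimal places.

seg 1 [0°–53.7°] dwell: s stays 0.0000
seg 2 [53.7°–335°] uniform, h=16: full span → s += 16 → s = 16.0000
seg 3 [335°–360°] simple-harmonic, h=-7: θ=350.8° here. β=15.8, B=25. -7/2·(1 − cos(π·0.6320)) = -4.9102 → s = 11.0898

11.0898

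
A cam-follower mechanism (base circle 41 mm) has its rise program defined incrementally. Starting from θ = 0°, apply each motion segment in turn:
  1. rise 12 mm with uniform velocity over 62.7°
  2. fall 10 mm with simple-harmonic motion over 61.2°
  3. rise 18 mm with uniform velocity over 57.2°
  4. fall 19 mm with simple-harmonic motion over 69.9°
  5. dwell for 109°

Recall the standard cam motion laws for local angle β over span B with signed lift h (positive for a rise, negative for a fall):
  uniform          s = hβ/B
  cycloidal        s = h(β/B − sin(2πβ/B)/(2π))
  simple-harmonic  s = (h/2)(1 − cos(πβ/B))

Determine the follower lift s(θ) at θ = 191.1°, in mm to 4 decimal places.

seg 1 [0°–62.7°] uniform, h=12: full span → s += 12 → s = 12.0000
seg 2 [62.7°–123.9°] simple-harmonic, h=-10: full span → s += -10 → s = 2.0000
seg 3 [123.9°–181.1°] uniform, h=18: full span → s += 18 → s = 20.0000
seg 4 [181.1°–251°] simple-harmonic, h=-19: θ=191.1° here. β=10, B=69.9. -19/2·(1 − cos(π·0.1431)) = -0.9434 → s = 19.0566

19.0566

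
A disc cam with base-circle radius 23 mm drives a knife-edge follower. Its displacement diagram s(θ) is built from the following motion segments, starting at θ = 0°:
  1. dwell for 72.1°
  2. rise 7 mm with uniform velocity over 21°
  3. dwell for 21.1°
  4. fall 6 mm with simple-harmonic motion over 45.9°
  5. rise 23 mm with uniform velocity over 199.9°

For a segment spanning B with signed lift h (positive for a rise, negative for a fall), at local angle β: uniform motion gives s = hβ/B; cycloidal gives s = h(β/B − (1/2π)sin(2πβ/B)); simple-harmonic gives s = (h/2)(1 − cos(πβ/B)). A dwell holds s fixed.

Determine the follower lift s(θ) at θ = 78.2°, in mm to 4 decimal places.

seg 1 [0°–72.1°] dwell: s stays 0.0000
seg 2 [72.1°–93.1°] uniform, h=7: θ=78.2° here. β=6.1, B=21. 7·6.1/21 = 2.0333 → s = 2.0333

2.0333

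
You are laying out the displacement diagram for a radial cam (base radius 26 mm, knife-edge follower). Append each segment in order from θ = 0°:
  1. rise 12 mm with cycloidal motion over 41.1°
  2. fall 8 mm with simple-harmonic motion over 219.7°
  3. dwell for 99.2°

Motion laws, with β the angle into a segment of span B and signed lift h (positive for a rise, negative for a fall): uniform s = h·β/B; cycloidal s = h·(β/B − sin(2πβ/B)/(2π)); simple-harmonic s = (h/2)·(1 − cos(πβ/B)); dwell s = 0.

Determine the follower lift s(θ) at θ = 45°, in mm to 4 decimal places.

seg 1 [0°–41.1°] cycloidal, h=12: full span → s += 12 → s = 12.0000
seg 2 [41.1°–260.8°] simple-harmonic, h=-8: θ=45° here. β=3.9, B=219.7. -8/2·(1 − cos(π·0.0178)) = -0.0062 → s = 11.9938

11.9938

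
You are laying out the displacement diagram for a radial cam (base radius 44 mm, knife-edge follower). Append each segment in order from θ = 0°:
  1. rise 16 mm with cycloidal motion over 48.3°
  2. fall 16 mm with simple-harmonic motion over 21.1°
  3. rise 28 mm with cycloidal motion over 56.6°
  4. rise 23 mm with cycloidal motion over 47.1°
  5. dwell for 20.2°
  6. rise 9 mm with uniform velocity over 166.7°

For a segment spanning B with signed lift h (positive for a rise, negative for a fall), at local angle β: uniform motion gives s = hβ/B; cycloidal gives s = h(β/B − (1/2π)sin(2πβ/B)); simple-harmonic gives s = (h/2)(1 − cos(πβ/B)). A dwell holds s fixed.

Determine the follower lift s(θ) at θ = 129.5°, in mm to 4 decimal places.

seg 1 [0°–48.3°] cycloidal, h=16: full span → s += 16 → s = 16.0000
seg 2 [48.3°–69.4°] simple-harmonic, h=-16: full span → s += -16 → s = 0.0000
seg 3 [69.4°–126°] cycloidal, h=28: full span → s += 28 → s = 28.0000
seg 4 [126°–173.1°] cycloidal, h=23: θ=129.5° here. β=3.5, B=47.1. 23·(0.0743 − sin(2π·0.0743)/(2π)) = 0.0614 → s = 28.0614

28.0614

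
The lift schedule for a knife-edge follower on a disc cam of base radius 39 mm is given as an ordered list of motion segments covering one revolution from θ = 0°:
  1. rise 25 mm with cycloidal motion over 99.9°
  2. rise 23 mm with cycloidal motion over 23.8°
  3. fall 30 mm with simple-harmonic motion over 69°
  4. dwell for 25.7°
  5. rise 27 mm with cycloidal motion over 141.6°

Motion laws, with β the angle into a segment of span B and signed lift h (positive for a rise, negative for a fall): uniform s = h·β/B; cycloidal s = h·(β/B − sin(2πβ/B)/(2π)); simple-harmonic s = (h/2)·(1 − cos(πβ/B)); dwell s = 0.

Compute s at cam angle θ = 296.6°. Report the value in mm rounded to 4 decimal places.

seg 1 [0°–99.9°] cycloidal, h=25: full span → s += 25 → s = 25.0000
seg 2 [99.9°–123.7°] cycloidal, h=23: full span → s += 23 → s = 48.0000
seg 3 [123.7°–192.7°] simple-harmonic, h=-30: full span → s += -30 → s = 18.0000
seg 4 [192.7°–218.4°] dwell: s stays 18.0000
seg 5 [218.4°–360°] cycloidal, h=27: θ=296.6° here. β=78.2, B=141.6. 27·(0.5523 − sin(2π·0.5523)/(2π)) = 16.2968 → s = 34.2968

34.2968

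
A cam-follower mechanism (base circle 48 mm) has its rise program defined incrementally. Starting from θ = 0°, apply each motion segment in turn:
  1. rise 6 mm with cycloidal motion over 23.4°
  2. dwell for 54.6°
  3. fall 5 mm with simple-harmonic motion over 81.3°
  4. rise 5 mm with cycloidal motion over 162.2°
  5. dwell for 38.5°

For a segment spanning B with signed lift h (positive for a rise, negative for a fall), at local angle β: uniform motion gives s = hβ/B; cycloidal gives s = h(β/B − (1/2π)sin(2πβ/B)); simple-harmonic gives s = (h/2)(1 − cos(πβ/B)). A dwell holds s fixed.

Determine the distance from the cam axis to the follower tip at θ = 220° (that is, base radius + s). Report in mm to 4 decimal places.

seg 1 [0°–23.4°] cycloidal, h=6: full span → s += 6 → s = 6.0000
seg 2 [23.4°–78°] dwell: s stays 6.0000
seg 3 [78°–159.3°] simple-harmonic, h=-5: full span → s += -5 → s = 1.0000
seg 4 [159.3°–321.5°] cycloidal, h=5: θ=220° here. β=60.7, B=162.2. 5·(0.3742 − sin(2π·0.3742)/(2π)) = 1.3057 → s = 2.3057
radial distance = base radius + s = 48 + 2.3057 = 50.3057

50.3057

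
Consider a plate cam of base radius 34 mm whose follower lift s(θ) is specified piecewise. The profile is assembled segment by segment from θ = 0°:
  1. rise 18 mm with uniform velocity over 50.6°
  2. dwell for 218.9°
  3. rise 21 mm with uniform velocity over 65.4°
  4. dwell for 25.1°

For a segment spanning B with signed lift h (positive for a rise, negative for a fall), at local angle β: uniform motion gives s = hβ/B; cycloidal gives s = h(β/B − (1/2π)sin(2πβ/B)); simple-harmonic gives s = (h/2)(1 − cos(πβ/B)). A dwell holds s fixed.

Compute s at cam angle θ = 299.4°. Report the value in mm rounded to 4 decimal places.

seg 1 [0°–50.6°] uniform, h=18: full span → s += 18 → s = 18.0000
seg 2 [50.6°–269.5°] dwell: s stays 18.0000
seg 3 [269.5°–334.9°] uniform, h=21: θ=299.4° here. β=29.9, B=65.4. 21·29.9/65.4 = 9.6009 → s = 27.6009

27.6009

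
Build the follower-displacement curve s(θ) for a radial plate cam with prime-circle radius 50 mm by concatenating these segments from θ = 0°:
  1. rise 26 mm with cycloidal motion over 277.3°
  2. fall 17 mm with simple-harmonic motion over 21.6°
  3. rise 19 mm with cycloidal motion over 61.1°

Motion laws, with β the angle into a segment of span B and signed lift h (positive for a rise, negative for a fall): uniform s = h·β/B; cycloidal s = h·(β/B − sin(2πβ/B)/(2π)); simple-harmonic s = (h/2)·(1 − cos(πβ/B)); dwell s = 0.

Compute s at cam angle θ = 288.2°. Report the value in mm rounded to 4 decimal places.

seg 1 [0°–277.3°] cycloidal, h=26: full span → s += 26 → s = 26.0000
seg 2 [277.3°–298.9°] simple-harmonic, h=-17: θ=288.2° here. β=10.9, B=21.6. -17/2·(1 − cos(π·0.5046)) = -8.6236 → s = 17.3764

17.3764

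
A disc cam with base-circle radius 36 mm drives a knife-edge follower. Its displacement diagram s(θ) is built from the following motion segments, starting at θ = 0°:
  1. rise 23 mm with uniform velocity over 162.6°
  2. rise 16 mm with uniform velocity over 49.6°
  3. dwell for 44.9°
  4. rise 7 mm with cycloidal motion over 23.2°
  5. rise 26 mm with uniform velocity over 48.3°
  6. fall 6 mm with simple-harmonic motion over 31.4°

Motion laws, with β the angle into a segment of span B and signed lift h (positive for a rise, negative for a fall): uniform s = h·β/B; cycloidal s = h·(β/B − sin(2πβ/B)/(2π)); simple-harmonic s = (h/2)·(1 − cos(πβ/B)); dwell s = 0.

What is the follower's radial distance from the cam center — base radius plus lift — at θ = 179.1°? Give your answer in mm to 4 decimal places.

seg 1 [0°–162.6°] uniform, h=23: full span → s += 23 → s = 23.0000
seg 2 [162.6°–212.2°] uniform, h=16: θ=179.1° here. β=16.5, B=49.6. 16·16.5/49.6 = 5.3226 → s = 28.3226
radial distance = base radius + s = 36 + 28.3226 = 64.3226

64.3226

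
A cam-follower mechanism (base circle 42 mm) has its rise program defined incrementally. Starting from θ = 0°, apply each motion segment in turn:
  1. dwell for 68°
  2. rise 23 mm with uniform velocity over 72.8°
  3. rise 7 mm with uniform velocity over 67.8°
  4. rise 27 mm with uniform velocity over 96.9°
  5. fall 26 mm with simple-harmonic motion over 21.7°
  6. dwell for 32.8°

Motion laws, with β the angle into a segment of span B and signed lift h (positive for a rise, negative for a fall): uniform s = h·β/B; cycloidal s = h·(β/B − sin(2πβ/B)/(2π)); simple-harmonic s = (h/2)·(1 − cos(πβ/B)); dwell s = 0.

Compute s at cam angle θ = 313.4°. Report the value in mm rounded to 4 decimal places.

seg 1 [0°–68°] dwell: s stays 0.0000
seg 2 [68°–140.8°] uniform, h=23: full span → s += 23 → s = 23.0000
seg 3 [140.8°–208.6°] uniform, h=7: full span → s += 7 → s = 30.0000
seg 4 [208.6°–305.5°] uniform, h=27: full span → s += 27 → s = 57.0000
seg 5 [305.5°–327.2°] simple-harmonic, h=-26: θ=313.4° here. β=7.9, B=21.7. -26/2·(1 − cos(π·0.3641)) = -7.6152 → s = 49.3848

49.3848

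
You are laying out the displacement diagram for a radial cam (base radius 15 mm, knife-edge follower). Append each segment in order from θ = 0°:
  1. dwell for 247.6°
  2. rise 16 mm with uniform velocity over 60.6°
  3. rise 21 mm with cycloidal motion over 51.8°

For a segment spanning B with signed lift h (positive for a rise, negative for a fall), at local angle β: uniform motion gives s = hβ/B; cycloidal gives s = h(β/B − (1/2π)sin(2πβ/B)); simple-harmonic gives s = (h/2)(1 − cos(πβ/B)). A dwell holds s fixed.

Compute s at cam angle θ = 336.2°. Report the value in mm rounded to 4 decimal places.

seg 1 [0°–247.6°] dwell: s stays 0.0000
seg 2 [247.6°–308.2°] uniform, h=16: full span → s += 16 → s = 16.0000
seg 3 [308.2°–360°] cycloidal, h=21: θ=336.2° here. β=28, B=51.8. 21·(0.5405 − sin(2π·0.5405)/(2π)) = 12.1935 → s = 28.1935

28.1935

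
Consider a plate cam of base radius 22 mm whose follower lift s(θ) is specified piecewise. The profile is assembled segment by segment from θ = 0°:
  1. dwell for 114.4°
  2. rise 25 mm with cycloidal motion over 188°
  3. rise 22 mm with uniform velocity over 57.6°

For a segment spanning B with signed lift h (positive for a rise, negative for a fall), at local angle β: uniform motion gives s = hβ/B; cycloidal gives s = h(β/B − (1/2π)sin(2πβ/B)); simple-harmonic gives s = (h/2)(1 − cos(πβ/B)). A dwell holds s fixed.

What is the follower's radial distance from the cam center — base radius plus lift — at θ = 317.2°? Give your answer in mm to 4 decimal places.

seg 1 [0°–114.4°] dwell: s stays 0.0000
seg 2 [114.4°–302.4°] cycloidal, h=25: full span → s += 25 → s = 25.0000
seg 3 [302.4°–360°] uniform, h=22: θ=317.2° here. β=14.8, B=57.6. 22·14.8/57.6 = 5.6528 → s = 30.6528
radial distance = base radius + s = 22 + 30.6528 = 52.6528

52.6528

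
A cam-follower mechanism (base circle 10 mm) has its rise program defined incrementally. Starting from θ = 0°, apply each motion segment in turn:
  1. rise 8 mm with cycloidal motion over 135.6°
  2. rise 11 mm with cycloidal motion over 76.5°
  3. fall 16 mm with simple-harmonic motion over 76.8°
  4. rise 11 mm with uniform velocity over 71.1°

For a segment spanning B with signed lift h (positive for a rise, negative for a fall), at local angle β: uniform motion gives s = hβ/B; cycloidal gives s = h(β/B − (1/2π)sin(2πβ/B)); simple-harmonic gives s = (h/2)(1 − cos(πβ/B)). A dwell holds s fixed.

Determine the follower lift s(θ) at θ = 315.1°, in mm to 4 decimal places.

seg 1 [0°–135.6°] cycloidal, h=8: full span → s += 8 → s = 8.0000
seg 2 [135.6°–212.1°] cycloidal, h=11: full span → s += 11 → s = 19.0000
seg 3 [212.1°–288.9°] simple-harmonic, h=-16: full span → s += -16 → s = 3.0000
seg 4 [288.9°–360°] uniform, h=11: θ=315.1° here. β=26.2, B=71.1. 11·26.2/71.1 = 4.0534 → s = 7.0534

7.0534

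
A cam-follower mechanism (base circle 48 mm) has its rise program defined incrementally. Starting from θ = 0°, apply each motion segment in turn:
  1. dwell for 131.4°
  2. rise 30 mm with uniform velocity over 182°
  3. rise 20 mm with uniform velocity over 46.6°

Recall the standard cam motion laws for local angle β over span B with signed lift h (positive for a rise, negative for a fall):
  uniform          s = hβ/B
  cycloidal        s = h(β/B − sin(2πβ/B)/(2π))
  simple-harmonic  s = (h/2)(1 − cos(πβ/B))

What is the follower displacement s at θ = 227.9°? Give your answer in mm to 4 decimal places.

seg 1 [0°–131.4°] dwell: s stays 0.0000
seg 2 [131.4°–313.4°] uniform, h=30: θ=227.9° here. β=96.5, B=182. 30·96.5/182 = 15.9066 → s = 15.9066

15.9066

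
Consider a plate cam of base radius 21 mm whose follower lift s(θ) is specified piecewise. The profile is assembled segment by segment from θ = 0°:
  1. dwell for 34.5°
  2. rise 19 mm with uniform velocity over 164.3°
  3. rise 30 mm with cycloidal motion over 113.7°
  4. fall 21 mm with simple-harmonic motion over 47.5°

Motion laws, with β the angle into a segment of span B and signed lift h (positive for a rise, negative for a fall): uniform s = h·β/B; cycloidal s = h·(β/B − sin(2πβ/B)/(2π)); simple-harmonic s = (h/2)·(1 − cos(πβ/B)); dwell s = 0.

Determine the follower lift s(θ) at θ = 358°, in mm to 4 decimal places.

seg 1 [0°–34.5°] dwell: s stays 0.0000
seg 2 [34.5°–198.8°] uniform, h=19: full span → s += 19 → s = 19.0000
seg 3 [198.8°–312.5°] cycloidal, h=30: full span → s += 30 → s = 49.0000
seg 4 [312.5°–360°] simple-harmonic, h=-21: θ=358° here. β=45.5, B=47.5. -21/2·(1 − cos(π·0.9579)) = -20.9083 → s = 28.0917

28.0917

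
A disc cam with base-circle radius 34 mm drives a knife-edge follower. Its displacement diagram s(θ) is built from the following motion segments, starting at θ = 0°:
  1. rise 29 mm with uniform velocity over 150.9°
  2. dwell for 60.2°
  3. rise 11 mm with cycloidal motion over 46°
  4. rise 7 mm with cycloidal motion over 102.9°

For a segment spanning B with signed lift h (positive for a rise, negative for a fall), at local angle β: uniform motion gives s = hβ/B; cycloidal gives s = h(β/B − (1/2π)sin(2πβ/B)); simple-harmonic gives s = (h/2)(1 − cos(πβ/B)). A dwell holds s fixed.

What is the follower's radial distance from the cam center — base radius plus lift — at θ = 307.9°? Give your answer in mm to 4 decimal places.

seg 1 [0°–150.9°] uniform, h=29: full span → s += 29 → s = 29.0000
seg 2 [150.9°–211.1°] dwell: s stays 29.0000
seg 3 [211.1°–257.1°] cycloidal, h=11: full span → s += 11 → s = 40.0000
seg 4 [257.1°–360°] cycloidal, h=7: θ=307.9° here. β=50.8, B=102.9. 7·(0.4937 − sin(2π·0.4937)/(2π)) = 3.4116 → s = 43.4116
radial distance = base radius + s = 34 + 43.4116 = 77.4116

77.4116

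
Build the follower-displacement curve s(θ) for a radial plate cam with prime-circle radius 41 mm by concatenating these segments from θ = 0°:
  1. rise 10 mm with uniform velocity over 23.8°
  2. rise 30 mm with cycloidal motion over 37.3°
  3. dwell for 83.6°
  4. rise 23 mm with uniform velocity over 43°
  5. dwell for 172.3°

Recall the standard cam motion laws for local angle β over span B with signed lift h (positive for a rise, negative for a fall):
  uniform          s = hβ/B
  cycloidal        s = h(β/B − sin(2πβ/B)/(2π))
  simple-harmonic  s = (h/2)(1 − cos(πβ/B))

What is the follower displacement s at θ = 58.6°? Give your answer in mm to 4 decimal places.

seg 1 [0°–23.8°] uniform, h=10: full span → s += 10 → s = 10.0000
seg 2 [23.8°–61.1°] cycloidal, h=30: θ=58.6° here. β=34.8, B=37.3. 30·(0.9330 − sin(2π·0.9330)/(2π)) = 29.9411 → s = 39.9411

39.9411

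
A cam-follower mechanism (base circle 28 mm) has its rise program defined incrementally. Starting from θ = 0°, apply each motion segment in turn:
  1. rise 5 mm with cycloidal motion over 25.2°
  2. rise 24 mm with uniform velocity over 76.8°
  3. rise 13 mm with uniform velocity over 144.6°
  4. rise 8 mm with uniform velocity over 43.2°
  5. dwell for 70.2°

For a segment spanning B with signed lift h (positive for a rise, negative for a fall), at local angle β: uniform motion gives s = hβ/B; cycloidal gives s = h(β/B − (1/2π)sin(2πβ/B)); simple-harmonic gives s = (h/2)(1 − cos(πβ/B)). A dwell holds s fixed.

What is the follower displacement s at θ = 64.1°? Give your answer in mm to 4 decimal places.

seg 1 [0°–25.2°] cycloidal, h=5: full span → s += 5 → s = 5.0000
seg 2 [25.2°–102°] uniform, h=24: θ=64.1° here. β=38.9, B=76.8. 24·38.9/76.8 = 12.1562 → s = 17.1562

17.1562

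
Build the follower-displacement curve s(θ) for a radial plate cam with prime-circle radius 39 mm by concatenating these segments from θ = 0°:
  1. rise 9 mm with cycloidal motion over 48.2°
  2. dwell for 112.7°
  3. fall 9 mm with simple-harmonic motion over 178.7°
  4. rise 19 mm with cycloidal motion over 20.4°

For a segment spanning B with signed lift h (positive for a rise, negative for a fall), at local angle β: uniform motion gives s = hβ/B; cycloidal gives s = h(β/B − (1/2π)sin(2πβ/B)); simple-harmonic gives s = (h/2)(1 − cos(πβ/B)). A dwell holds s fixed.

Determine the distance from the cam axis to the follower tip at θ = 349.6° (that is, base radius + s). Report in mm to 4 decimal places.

seg 1 [0°–48.2°] cycloidal, h=9: full span → s += 9 → s = 9.0000
seg 2 [48.2°–160.9°] dwell: s stays 9.0000
seg 3 [160.9°–339.6°] simple-harmonic, h=-9: full span → s += -9 → s = 0.0000
seg 4 [339.6°–360°] cycloidal, h=19: θ=349.6° here. β=10, B=20.4. 19·(0.4902 − sin(2π·0.4902)/(2π)) = 9.1276 → s = 9.1276
radial distance = base radius + s = 39 + 9.1276 = 48.1276

48.1276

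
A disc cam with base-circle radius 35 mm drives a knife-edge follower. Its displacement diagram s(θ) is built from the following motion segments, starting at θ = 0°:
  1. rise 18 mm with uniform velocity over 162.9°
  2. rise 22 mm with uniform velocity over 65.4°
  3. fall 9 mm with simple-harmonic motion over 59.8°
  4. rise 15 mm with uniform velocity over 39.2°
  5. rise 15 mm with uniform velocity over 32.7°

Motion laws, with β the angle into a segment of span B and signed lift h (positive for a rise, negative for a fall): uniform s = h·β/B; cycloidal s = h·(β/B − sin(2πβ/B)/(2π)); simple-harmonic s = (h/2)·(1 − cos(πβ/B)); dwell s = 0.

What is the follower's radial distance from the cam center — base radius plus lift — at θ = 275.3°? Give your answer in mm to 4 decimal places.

seg 1 [0°–162.9°] uniform, h=18: full span → s += 18 → s = 18.0000
seg 2 [162.9°–228.3°] uniform, h=22: full span → s += 22 → s = 40.0000
seg 3 [228.3°–288.1°] simple-harmonic, h=-9: θ=275.3° here. β=47, B=59.8. -9/2·(1 − cos(π·0.7860)) = -8.0203 → s = 31.9797
radial distance = base radius + s = 35 + 31.9797 = 66.9797

66.9797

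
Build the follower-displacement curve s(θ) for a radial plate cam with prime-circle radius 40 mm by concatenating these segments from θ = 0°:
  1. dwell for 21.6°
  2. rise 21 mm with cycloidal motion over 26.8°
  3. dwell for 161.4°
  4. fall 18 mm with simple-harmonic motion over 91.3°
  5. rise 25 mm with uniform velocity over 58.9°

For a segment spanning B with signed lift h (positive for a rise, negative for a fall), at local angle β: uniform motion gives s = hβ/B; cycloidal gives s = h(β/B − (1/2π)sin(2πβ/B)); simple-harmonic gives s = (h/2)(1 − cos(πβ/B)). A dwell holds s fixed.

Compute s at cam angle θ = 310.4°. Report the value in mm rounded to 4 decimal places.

seg 1 [0°–21.6°] dwell: s stays 0.0000
seg 2 [21.6°–48.4°] cycloidal, h=21: full span → s += 21 → s = 21.0000
seg 3 [48.4°–209.8°] dwell: s stays 21.0000
seg 4 [209.8°–301.1°] simple-harmonic, h=-18: full span → s += -18 → s = 3.0000
seg 5 [301.1°–360°] uniform, h=25: θ=310.4° here. β=9.3, B=58.9. 25·9.3/58.9 = 3.9474 → s = 6.9474

6.9474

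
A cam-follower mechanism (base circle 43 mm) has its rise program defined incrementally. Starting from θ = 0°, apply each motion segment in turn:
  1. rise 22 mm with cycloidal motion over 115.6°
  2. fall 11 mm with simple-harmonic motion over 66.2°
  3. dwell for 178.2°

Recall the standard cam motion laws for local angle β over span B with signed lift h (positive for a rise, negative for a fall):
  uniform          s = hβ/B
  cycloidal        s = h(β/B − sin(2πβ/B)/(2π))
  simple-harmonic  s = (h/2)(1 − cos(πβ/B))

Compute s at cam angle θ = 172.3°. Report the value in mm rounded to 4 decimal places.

seg 1 [0°–115.6°] cycloidal, h=22: full span → s += 22 → s = 22.0000
seg 2 [115.6°–181.8°] simple-harmonic, h=-11: θ=172.3° here. β=56.7, B=66.2. -11/2·(1 − cos(π·0.8565)) = -10.4505 → s = 11.5495

11.5495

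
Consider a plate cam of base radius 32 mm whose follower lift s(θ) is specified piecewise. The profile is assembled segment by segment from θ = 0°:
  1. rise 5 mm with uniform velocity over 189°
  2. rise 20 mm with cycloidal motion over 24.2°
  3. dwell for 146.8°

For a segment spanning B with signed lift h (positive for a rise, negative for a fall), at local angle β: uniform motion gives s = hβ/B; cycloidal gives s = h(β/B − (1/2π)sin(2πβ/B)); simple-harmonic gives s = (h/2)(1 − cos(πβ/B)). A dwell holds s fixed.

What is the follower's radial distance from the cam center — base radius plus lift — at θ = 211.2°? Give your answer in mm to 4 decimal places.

seg 1 [0°–189°] uniform, h=5: full span → s += 5 → s = 5.0000
seg 2 [189°–213.2°] cycloidal, h=20: θ=211.2° here. β=22.2, B=24.2. 20·(0.9174 − sin(2π·0.9174)/(2π)) = 19.9267 → s = 24.9267
radial distance = base radius + s = 32 + 24.9267 = 56.9267

56.9267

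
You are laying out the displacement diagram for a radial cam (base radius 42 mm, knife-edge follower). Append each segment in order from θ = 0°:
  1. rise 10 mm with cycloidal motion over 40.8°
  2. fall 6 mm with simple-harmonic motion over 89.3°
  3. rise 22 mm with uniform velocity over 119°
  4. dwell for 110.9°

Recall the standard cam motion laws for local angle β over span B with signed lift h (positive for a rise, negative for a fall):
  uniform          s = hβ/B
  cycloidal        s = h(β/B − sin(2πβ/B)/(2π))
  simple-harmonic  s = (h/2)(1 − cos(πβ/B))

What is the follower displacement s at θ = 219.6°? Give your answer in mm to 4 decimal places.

seg 1 [0°–40.8°] cycloidal, h=10: full span → s += 10 → s = 10.0000
seg 2 [40.8°–130.1°] simple-harmonic, h=-6: full span → s += -6 → s = 4.0000
seg 3 [130.1°–249.1°] uniform, h=22: θ=219.6° here. β=89.5, B=119. 22·89.5/119 = 16.5462 → s = 20.5462

20.5462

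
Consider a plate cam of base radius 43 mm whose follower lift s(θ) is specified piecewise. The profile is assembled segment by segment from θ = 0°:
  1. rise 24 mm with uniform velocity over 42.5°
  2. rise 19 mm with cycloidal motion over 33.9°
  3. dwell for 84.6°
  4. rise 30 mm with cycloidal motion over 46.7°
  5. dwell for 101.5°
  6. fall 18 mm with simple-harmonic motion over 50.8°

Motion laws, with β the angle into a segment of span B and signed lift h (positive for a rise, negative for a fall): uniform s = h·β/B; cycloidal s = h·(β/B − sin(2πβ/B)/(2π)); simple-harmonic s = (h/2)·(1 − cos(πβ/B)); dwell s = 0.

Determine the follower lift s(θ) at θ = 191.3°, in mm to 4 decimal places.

seg 1 [0°–42.5°] uniform, h=24: full span → s += 24 → s = 24.0000
seg 2 [42.5°–76.4°] cycloidal, h=19: full span → s += 19 → s = 43.0000
seg 3 [76.4°–161°] dwell: s stays 43.0000
seg 4 [161°–207.7°] cycloidal, h=30: θ=191.3° here. β=30.3, B=46.7. 30·(0.6488 − sin(2π·0.6488)/(2π)) = 23.3066 → s = 66.3066

66.3066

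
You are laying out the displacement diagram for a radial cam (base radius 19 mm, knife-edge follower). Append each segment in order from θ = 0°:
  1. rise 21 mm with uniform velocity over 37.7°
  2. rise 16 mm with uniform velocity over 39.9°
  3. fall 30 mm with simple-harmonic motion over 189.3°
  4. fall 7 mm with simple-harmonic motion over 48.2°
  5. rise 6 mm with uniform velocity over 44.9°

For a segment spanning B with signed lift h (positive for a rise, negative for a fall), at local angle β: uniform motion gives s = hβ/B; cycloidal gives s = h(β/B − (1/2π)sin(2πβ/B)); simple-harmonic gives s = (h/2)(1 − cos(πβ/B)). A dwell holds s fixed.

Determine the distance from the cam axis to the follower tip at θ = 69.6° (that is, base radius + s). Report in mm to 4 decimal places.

seg 1 [0°–37.7°] uniform, h=21: full span → s += 21 → s = 21.0000
seg 2 [37.7°–77.6°] uniform, h=16: θ=69.6° here. β=31.9, B=39.9. 16·31.9/39.9 = 12.7920 → s = 33.7920
radial distance = base radius + s = 19 + 33.7920 = 52.7920

52.7920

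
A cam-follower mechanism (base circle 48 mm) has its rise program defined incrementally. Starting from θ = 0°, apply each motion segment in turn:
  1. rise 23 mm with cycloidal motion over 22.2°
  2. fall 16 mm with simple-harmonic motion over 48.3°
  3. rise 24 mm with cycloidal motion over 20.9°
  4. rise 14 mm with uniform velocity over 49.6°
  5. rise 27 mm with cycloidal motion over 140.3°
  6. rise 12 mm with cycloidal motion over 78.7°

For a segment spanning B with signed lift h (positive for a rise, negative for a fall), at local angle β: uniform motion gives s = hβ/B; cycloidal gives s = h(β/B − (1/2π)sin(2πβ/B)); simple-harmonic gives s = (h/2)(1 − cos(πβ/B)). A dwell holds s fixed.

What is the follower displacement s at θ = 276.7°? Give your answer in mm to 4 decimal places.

seg 1 [0°–22.2°] cycloidal, h=23: full span → s += 23 → s = 23.0000
seg 2 [22.2°–70.5°] simple-harmonic, h=-16: full span → s += -16 → s = 7.0000
seg 3 [70.5°–91.4°] cycloidal, h=24: full span → s += 24 → s = 31.0000
seg 4 [91.4°–141°] uniform, h=14: full span → s += 14 → s = 45.0000
seg 5 [141°–281.3°] cycloidal, h=27: θ=276.7° here. β=135.7, B=140.3. 27·(0.9672 − sin(2π·0.9672)/(2π)) = 26.9938 → s = 71.9938

71.9938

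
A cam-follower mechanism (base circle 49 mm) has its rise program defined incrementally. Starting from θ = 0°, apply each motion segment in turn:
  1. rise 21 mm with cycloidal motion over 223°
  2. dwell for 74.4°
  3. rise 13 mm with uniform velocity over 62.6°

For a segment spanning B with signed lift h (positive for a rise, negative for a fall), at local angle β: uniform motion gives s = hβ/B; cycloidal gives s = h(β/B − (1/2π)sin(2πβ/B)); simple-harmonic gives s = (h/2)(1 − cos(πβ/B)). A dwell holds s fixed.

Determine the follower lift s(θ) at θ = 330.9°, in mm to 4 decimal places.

seg 1 [0°–223°] cycloidal, h=21: full span → s += 21 → s = 21.0000
seg 2 [223°–297.4°] dwell: s stays 21.0000
seg 3 [297.4°–360°] uniform, h=13: θ=330.9° here. β=33.5, B=62.6. 13·33.5/62.6 = 6.9569 → s = 27.9569

27.9569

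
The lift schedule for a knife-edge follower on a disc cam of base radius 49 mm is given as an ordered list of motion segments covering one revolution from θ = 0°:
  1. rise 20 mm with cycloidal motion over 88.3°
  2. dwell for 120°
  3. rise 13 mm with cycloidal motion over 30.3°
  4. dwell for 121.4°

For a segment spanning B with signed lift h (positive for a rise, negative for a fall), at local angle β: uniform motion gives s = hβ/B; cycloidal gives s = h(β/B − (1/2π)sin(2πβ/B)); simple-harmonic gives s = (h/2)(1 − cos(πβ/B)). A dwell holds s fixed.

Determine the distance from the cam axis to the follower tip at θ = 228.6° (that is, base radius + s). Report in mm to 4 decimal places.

seg 1 [0°–88.3°] cycloidal, h=20: full span → s += 20 → s = 20.0000
seg 2 [88.3°–208.3°] dwell: s stays 20.0000
seg 3 [208.3°–238.6°] cycloidal, h=13: θ=228.6° here. β=20.3, B=30.3. 13·(0.6700 − sin(2π·0.6700)/(2π)) = 10.5225 → s = 30.5225
radial distance = base radius + s = 49 + 30.5225 = 79.5225

79.5225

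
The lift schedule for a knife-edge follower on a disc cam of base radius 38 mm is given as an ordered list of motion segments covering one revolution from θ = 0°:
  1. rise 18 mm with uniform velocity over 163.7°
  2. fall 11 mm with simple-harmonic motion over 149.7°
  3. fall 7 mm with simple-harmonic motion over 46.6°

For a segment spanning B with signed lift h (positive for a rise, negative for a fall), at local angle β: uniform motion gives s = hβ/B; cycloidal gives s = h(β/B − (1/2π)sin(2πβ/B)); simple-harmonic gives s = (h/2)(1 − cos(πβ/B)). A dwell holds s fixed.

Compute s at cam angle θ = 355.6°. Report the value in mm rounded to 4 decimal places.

seg 1 [0°–163.7°] uniform, h=18: full span → s += 18 → s = 18.0000
seg 2 [163.7°–313.4°] simple-harmonic, h=-11: full span → s += -11 → s = 7.0000
seg 3 [313.4°–360°] simple-harmonic, h=-7: θ=355.6° here. β=42.2, B=46.6. -7/2·(1 − cos(π·0.9056)) = -6.8471 → s = 0.1529

0.1529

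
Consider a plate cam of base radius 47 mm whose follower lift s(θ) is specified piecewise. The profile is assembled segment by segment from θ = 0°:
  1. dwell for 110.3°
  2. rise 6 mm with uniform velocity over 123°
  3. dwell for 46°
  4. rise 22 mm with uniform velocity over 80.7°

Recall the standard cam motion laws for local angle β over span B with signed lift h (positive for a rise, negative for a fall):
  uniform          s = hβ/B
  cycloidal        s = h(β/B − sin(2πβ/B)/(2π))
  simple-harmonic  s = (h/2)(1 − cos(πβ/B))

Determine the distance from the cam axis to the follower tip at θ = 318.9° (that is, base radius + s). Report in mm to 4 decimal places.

seg 1 [0°–110.3°] dwell: s stays 0.0000
seg 2 [110.3°–233.3°] uniform, h=6: full span → s += 6 → s = 6.0000
seg 3 [233.3°–279.3°] dwell: s stays 6.0000
seg 4 [279.3°–360°] uniform, h=22: θ=318.9° here. β=39.6, B=80.7. 22·39.6/80.7 = 10.7955 → s = 16.7955
radial distance = base radius + s = 47 + 16.7955 = 63.7955

63.7955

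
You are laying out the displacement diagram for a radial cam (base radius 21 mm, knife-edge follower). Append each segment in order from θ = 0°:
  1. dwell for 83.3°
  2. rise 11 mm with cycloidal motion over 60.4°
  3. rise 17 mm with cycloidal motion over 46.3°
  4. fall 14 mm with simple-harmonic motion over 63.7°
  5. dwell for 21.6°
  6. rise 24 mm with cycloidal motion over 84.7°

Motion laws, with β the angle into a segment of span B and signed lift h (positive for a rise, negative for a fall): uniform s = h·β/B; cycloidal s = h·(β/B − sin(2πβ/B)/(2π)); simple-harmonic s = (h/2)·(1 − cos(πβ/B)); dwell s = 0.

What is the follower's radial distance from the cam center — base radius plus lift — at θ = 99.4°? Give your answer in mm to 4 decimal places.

seg 1 [0°–83.3°] dwell: s stays 0.0000
seg 2 [83.3°–143.7°] cycloidal, h=11: θ=99.4° here. β=16.1, B=60.4. 11·(0.2666 − sin(2π·0.2666)/(2π)) = 1.1909 → s = 1.1909
radial distance = base radius + s = 21 + 1.1909 = 22.1909

22.1909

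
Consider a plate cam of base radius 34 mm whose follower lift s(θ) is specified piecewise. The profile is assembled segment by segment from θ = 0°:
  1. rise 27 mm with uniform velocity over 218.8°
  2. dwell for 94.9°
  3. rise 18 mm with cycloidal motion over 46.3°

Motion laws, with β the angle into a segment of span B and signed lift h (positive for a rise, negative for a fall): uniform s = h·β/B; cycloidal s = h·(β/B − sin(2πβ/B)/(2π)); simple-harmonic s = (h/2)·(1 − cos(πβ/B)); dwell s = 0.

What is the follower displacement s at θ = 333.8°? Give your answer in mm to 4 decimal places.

seg 1 [0°–218.8°] uniform, h=27: full span → s += 27 → s = 27.0000
seg 2 [218.8°–313.7°] dwell: s stays 27.0000
seg 3 [313.7°–360°] cycloidal, h=18: θ=333.8° here. β=20.1, B=46.3. 18·(0.4341 − sin(2π·0.4341)/(2π)) = 6.6621 → s = 33.6621

33.6621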